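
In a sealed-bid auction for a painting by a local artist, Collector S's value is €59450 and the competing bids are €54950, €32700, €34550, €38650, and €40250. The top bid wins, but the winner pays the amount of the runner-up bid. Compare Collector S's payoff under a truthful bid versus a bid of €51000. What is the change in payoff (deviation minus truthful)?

The highest competing bid is €54950.
Bidding truthfully at €59450: Collector S has the top bid, wins, and pays the second-highest bid €54950. Payoff = €59450 − €54950 = €4500.
Bidding €51000: the top bid is €54950 (a rival), so Collector S loses. Payoff = €0.
Change = €0 − €4500 = -€4500.

-€4500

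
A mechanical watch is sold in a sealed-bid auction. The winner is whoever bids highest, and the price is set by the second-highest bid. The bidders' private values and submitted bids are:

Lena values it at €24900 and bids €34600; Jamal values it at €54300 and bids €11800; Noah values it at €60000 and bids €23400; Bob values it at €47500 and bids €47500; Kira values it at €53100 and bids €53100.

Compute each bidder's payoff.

Lena €0, Jamal €0, Noah €0, Bob €0, Kira €5600.

Bids in descending order: Kira €53100 > Bob €47500 > Lena €34600 > Noah €23400 > Jamal €11800.
Kira has the top bid and wins; the price is the second-highest bid, €47500.
Kira's payoff = €53100 − €47500 = €5600. All other bidders lose, so their payoff is 0.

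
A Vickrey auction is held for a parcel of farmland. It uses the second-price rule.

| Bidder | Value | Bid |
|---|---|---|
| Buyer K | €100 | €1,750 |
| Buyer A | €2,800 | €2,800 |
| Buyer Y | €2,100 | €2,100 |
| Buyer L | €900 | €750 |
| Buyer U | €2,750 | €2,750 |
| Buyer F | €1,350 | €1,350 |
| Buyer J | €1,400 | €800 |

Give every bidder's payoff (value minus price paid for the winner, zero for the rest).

Ordered from highest: Buyer A €2,800, then Buyer U €2,750, then Buyer Y €2,100, then Buyer K €1,750, then Buyer F €1,350, then Buyer J €800, then Buyer L €750.
Buyer A has the top bid and wins; the price is the second-highest bid, €2,750.
Buyer A's payoff = €2,800 − €2,750 = €50. All other bidders lose, so their payoff is 0.

Buyer K €0, Buyer A €50, Buyer Y €0, Buyer L €0, Buyer U €0, Buyer F €0, Buyer J €0.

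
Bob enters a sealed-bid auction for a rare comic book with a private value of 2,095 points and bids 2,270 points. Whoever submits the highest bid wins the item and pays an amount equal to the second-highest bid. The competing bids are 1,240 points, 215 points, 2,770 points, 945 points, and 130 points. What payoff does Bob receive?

Highest competing bid: 2,770 points.
Bob's bid 2,270 points is not the highest, so Bob loses, pays nothing, and earns zero payoff.

Bob's payoff: 0 points.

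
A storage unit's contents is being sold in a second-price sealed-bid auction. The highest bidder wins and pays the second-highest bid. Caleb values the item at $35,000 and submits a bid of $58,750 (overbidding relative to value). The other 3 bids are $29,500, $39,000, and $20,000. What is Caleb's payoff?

-$4,000

Highest competing bid: $39,000.
Caleb's bid $58,750 is the highest overall, so Caleb wins and pays the second-highest bid, $39,000.
Payoff = value − price = $35,000 − $39,000 = -$4,000.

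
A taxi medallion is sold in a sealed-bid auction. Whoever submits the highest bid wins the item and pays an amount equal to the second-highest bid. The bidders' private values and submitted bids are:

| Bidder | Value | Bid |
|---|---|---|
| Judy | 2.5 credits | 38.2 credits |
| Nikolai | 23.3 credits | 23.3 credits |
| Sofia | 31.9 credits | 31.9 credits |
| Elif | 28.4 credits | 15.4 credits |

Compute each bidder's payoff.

Ranking the bids: Judy 38.2 credits; Sofia 31.9 credits; Nikolai 23.3 credits; Elif 15.4 credits.
Judy has the top bid and wins; the price is the second-highest bid, 31.9 credits.
Judy's payoff = 2.5 credits − 31.9 credits = -29.4 credits. All other bidders lose, so their payoff is 0.

Judy -29.4 credits, Nikolai 0.0 credits, Sofia 0.0 credits, Elif 0.0 credits.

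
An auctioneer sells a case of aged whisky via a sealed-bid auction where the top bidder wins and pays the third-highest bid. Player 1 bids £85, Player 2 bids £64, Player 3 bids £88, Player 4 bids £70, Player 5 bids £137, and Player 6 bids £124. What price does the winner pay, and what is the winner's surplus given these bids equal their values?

Price £88; surplus £49.

Bids in descending order: Player 5 £137; Player 6 £124; Player 3 £88; Player 1 £85; Player 4 £70; Player 2 £64.
Player 5 is the highest bidder, so Player 5 wins.
Under the third-price rule, the price is the third-highest bid: £88.
Surplus = £137 − £88 = £49.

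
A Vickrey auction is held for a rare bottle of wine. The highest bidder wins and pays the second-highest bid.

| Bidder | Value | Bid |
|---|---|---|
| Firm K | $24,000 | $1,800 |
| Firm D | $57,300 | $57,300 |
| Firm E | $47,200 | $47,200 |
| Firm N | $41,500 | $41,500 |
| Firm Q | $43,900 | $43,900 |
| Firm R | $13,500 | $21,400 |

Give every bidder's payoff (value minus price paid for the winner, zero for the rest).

Payoffs: Firm K $0, Firm D $10,100, Firm E $0, Firm N $0, Firm Q $0, Firm R $0.

Bids in descending order: Firm D $57,300; Firm E $47,200; Firm Q $43,900; Firm N $41,500; Firm R $21,400; Firm K $1,800.
Firm D has the top bid and wins; the price is the second-highest bid, $47,200.
Firm D's payoff = $57,300 − $47,200 = $10,100. All other bidders lose, so their payoff is 0.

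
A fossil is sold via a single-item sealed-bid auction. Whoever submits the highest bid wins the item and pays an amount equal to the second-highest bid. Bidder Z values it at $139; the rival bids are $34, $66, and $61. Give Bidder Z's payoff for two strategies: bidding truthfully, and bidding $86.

Truthful: $73; alternative: $73.

The highest competing bid is $66.
Bidding truthfully at $139: Bidder Z has the top bid, wins, and pays the second-highest bid $66. Payoff = $139 − $66 = $73.
Bidding $86: Bidder Z has the top bid, wins, and pays the second-highest bid $66. Payoff = $139 − $66 = $73.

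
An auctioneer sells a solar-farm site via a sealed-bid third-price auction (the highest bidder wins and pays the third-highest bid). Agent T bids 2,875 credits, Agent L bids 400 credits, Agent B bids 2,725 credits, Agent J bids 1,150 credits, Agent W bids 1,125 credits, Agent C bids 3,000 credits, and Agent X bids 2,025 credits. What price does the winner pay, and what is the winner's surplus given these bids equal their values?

Ranking the bids: Agent C 3,000 credits; Agent T 2,875 credits; Agent B 2,725 credits; Agent X 2,025 credits; Agent J 1,150 credits; Agent W 1,125 credits; Agent L 400 credits.
Agent C is the highest bidder, so Agent C wins.
Under the third-price rule, the price is the third-highest bid: 2,725 credits.
Surplus = 3,000 credits − 2,725 credits = 275 credits.

The winner pays 2,725 credits for a surplus of 275 credits.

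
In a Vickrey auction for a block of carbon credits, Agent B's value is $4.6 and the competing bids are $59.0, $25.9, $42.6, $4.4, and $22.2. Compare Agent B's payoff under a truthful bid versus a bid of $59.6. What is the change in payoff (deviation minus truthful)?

The highest competing bid is $59.0.
Bidding truthfully at $4.6: the top bid is $59.0 (a rival), so Agent B loses. Payoff = $0.0.
Bidding $59.6: Agent B has the top bid, wins, and pays the second-highest bid $59.0. Payoff = $4.6 − $59.0 = -$54.4.
Change = -$54.4 − $0.0 = -$54.4.
This is the dominant-strategy logic: truthful bidding weakly beats any alternative.

Change in payoff: -$54.4.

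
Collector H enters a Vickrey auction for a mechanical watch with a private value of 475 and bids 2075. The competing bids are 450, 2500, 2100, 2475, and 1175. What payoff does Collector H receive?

Highest competing bid: 2500.
Collector H's bid 2075 is not the highest, so Collector H loses, pays nothing, and earns zero payoff.

Collector H's payoff: 0.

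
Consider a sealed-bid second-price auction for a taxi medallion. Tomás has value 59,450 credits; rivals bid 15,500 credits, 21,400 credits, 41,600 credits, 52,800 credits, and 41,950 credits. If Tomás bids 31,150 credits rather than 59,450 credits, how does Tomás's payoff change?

-6,650 credits

The highest competing bid is 52,800 credits.
Bidding truthfully at 59,450 credits: Tomás has the top bid, wins, and pays the second-highest bid 52,800 credits. Payoff = 59,450 credits − 52,800 credits = 6,650 credits.
Bidding 31,150 credits: the top bid is 52,800 credits (a rival), so Tomás loses. Payoff = 0 credits.
Change = 0 credits − 6,650 credits = -6,650 credits.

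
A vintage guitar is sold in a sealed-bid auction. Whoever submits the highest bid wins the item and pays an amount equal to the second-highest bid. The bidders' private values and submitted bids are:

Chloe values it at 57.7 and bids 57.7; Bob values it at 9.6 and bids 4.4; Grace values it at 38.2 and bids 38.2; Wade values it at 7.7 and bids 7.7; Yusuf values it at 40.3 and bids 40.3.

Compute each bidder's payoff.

Sorted high to low: Chloe 57.7; Yusuf 40.3; Grace 38.2; Wade 7.7; Bob 4.4.
Chloe has the top bid and wins; the price is the second-highest bid, 40.3.
Chloe's payoff = 57.7 − 40.3 = 17.4. All other bidders lose, so their payoff is 0.

Payoffs: Chloe 17.4, Bob 0.0, Grace 0.0, Wade 0.0, Yusuf 0.0.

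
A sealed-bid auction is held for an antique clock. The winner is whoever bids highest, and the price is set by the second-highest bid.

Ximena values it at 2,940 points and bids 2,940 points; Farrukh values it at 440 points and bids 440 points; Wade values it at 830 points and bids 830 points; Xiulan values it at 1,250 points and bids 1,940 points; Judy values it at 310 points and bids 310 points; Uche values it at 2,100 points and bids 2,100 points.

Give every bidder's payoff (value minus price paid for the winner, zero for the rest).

Ximena 840 points, Farrukh 0 points, Wade 0 points, Xiulan 0 points, Judy 0 points, Uche 0 points.

Ordered from highest: Ximena 2,940 points > Uche 2,100 points > Xiulan 1,940 points > Wade 830 points > Farrukh 440 points > Judy 310 points.
Ximena has the top bid and wins; the price is the second-highest bid, 2,100 points.
Ximena's payoff = 2,940 points − 2,100 points = 840 points. All other bidders lose, so their payoff is 0.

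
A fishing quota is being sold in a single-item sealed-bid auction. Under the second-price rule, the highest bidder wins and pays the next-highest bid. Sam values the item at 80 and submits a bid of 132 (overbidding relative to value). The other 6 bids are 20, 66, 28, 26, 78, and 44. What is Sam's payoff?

Highest competing bid: 78.
Sam's bid 132 is the highest overall, so Sam wins and pays the second-highest bid, 78.
Payoff = value − price = 80 − 78 = 2.

Sam's payoff: 2.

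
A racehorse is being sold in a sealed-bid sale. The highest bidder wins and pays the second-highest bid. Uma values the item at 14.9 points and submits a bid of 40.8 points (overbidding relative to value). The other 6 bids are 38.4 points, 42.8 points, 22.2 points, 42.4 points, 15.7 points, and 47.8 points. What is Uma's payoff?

Uma's payoff: 0.0 points.

Highest competing bid: 47.8 points.
Uma's bid 40.8 points is not the highest, so Uma loses, pays nothing, and earns zero payoff.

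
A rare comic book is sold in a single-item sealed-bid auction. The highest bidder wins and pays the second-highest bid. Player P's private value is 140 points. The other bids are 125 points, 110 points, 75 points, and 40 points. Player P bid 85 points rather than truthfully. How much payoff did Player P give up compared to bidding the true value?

Regret: 15 points.

The highest competing bid is 125 points.
Bidding truthfully at 140 points: Player P has the top bid, wins, and pays the second-highest bid 125 points. Payoff = 140 points − 125 points = 15 points.
Bidding 85 points: the top bid is 125 points (a rival), so Player P loses. Payoff = 0 points.
Regret = truthful payoff − actual payoff = 15 points − 0 points = 15 points.
Deviating from a truthful bid can only lose payoff in a second-price auction — never gain.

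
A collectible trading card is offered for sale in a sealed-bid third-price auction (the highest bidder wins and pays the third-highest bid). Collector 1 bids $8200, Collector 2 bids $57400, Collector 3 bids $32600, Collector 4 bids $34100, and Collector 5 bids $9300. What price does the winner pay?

Sorted high to low: Collector 2 $57400, then Collector 4 $34100, then Collector 3 $32600, then Collector 5 $9300, then Collector 1 $8200.
Collector 2 is the highest bidder, so Collector 2 wins.
Under the third-price rule, the price is the third-highest bid: $32600.

$32600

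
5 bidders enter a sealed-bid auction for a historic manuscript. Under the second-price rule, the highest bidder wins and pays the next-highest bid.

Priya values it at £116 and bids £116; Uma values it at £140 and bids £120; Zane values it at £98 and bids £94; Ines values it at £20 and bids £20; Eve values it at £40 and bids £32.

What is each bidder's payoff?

Ordered from highest: Uma £120, then Priya £116, then Zane £94, then Eve £32, then Ines £20.
Uma has the top bid and wins; the price is the second-highest bid, £116.
Uma's payoff = £140 − £116 = £24. All other bidders lose, so their payoff is 0.

Payoffs: Priya £0, Uma £24, Zane £0, Ines £0, Eve £0.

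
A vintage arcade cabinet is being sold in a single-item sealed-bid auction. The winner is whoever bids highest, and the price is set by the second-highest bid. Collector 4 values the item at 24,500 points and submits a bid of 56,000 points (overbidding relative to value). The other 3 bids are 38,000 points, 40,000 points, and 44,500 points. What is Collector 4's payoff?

Payoff = -20,000 points.

Highest competing bid: 44,500 points.
Collector 4's bid 56,000 points is the highest overall, so Collector 4 wins and pays the second-highest bid, 44,500 points.
Payoff = value − price = 24,500 points − 44,500 points = -20,000 points.
Overbidding won the item at a price above value — truthful bidding would have avoided this loss.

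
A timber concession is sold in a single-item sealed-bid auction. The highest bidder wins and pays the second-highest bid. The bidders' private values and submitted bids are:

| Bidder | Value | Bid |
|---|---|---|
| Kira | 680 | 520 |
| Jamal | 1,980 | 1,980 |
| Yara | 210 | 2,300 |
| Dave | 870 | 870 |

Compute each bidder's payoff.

Kira 0, Jamal 0, Yara -1,770, Dave 0.

Sorted high to low: Yara 2,300; Jamal 1,980; Dave 870; Kira 520.
Yara has the top bid and wins; the price is the second-highest bid, 1,980.
Yara's payoff = 210 − 1,980 = -1,770. All other bidders lose, so their payoff is 0.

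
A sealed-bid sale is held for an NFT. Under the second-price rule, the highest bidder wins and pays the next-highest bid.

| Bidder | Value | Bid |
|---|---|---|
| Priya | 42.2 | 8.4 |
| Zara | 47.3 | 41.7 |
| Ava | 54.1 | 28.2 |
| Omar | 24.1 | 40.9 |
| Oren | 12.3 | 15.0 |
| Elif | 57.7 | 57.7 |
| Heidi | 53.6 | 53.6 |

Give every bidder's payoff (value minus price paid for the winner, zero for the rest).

Priya 0.0, Zara 0.0, Ava 0.0, Omar 0.0, Oren 0.0, Elif 4.1, Heidi 0.0.

Bids in descending order: Elif 57.7, then Heidi 53.6, then Zara 41.7, then Omar 40.9, then Ava 28.2, then Oren 15.0, then Priya 8.4.
Elif has the top bid and wins; the price is the second-highest bid, 53.6.
Elif's payoff = 57.7 − 53.6 = 4.1. All other bidders lose, so their payoff is 0.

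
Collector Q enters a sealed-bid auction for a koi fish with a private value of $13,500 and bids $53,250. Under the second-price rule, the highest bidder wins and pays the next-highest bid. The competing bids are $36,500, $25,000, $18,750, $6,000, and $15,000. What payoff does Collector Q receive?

Highest competing bid: $36,500.
Collector Q's bid $53,250 is the highest overall, so Collector Q wins and pays the second-highest bid, $36,500.
Payoff = value − price = $13,500 − $36,500 = -$23,000.

Collector Q's payoff: -$23,000.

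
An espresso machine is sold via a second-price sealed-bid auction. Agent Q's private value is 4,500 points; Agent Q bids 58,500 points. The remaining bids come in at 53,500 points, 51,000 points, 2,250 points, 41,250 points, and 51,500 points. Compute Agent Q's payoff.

Highest competing bid: 53,500 points.
Agent Q's bid 58,500 points is the highest overall, so Agent Q wins and pays the second-highest bid, 53,500 points.
Payoff = value − price = 4,500 points − 53,500 points = -49,000 points.
Overbidding won the item at a price above value — truthful bidding would have avoided this loss.

Agent Q's payoff: -49,000 points.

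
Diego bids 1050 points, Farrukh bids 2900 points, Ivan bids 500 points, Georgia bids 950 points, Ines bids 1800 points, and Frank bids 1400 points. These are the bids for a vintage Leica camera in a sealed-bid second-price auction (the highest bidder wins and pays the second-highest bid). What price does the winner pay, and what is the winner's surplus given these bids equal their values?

Ranking the bids: Farrukh 2900 points; Ines 1800 points; Frank 1400 points; Diego 1050 points; Georgia 950 points; Ivan 500 points.
Farrukh is the highest bidder, so Farrukh wins.
Under the second-price rule, the price is the second-highest bid: 1800 points.
Surplus = 2900 points − 1800 points = 1100 points.

The winner pays 1800 points for a surplus of 1100 points.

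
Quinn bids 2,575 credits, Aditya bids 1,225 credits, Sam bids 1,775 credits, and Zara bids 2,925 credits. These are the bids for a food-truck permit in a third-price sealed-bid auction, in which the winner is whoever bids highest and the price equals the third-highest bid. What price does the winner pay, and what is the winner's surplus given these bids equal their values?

Bids in descending order: Zara 2,925 credits, then Quinn 2,575 credits, then Sam 1,775 credits, then Aditya 1,225 credits.
Zara is the highest bidder, so Zara wins.
Under the third-price rule, the price is the third-highest bid: 1,775 credits.
Surplus = 2,925 credits − 1,775 credits = 1,150 credits.

The winner pays 1,775 credits for a surplus of 1,150 credits.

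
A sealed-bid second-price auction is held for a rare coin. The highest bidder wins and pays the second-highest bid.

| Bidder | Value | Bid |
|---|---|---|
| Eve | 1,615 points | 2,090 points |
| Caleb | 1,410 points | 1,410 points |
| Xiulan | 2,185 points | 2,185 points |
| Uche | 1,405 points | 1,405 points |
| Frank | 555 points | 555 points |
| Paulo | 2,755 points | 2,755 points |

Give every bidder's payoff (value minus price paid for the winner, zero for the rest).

Ranking the bids: Paulo 2,755 points > Xiulan 2,185 points > Eve 2,090 points > Caleb 1,410 points > Uche 1,405 points > Frank 555 points.
Paulo has the top bid and wins; the price is the second-highest bid, 2,185 points.
Paulo's payoff = 2,755 points − 2,185 points = 570 points. All other bidders lose, so their payoff is 0.

Eve 0 points, Caleb 0 points, Xiulan 0 points, Uche 0 points, Frank 0 points, Paulo 570 points.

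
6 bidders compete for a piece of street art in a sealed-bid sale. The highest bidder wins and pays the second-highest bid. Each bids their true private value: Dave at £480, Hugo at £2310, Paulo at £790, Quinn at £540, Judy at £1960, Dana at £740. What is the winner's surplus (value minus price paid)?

Ordered from highest: Hugo £2310 > Judy £1960 > Paulo £790 > Dana £740 > Quinn £540 > Dave £480.
Hugo wins with the top bid and pays the second-highest, £1960.
Surplus = £2310 − £1960 = £350.

Surplus = £350.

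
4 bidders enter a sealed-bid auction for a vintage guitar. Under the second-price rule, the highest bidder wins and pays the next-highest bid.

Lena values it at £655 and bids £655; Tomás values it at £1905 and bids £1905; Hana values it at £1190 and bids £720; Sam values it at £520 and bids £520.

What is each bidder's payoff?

Ranking the bids: Tomás £1905 > Hana £720 > Lena £655 > Sam £520.
Tomás has the top bid and wins; the price is the second-highest bid, £720.
Tomás's payoff = £1905 − £720 = £1185. All other bidders lose, so their payoff is 0.

Payoffs: Lena £0, Tomás £1185, Hana £0, Sam £0.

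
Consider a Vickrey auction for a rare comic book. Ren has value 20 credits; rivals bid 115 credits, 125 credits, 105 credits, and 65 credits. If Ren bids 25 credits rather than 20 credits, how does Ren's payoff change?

0 credits

The highest competing bid is 125 credits.
Bidding truthfully at 20 credits: the top bid is 125 credits (a rival), so Ren loses. Payoff = 0 credits.
Bidding 25 credits: the top bid is 125 credits (a rival), so Ren loses. Payoff = 0 credits.
Change = 0 credits − 0 credits = 0 credits.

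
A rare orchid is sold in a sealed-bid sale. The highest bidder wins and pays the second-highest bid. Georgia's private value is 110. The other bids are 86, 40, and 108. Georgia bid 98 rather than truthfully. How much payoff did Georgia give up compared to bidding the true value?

The highest competing bid is 108.
Bidding truthfully at 110: Georgia has the top bid, wins, and pays the second-highest bid 108. Payoff = 110 − 108 = 2.
Bidding 98: the top bid is 108 (a rival), so Georgia loses. Payoff = 0.
Regret = truthful payoff − actual payoff = 2 − 0 = 2.

2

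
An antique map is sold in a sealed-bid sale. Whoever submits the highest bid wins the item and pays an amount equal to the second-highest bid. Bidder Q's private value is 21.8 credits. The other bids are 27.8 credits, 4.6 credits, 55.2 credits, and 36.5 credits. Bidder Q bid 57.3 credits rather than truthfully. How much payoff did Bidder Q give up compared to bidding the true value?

Payoff forgone: 33.4 credits.

The highest competing bid is 55.2 credits.
Bidding truthfully at 21.8 credits: the top bid is 55.2 credits (a rival), so Bidder Q loses. Payoff = 0.0 credits.
Bidding 57.3 credits: Bidder Q has the top bid, wins, and pays the second-highest bid 55.2 credits. Payoff = 21.8 credits − 55.2 credits = -33.4 credits.
Regret = truthful payoff − actual payoff = 0.0 credits − -33.4 credits = 33.4 credits.
Deviating from a truthful bid can only lose payoff in a second-price auction — never gain.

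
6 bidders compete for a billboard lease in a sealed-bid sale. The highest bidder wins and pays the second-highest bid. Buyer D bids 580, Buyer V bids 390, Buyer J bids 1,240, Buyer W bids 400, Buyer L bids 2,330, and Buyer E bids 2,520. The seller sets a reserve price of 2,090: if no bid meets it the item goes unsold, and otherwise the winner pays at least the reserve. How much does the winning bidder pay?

Price paid: 2,330.

Bids in descending order: Buyer E 2,520; Buyer L 2,330; Buyer J 1,240; Buyer D 580; Buyer W 400; Buyer V 390.
Buyer E has the highest bid, so Buyer E wins.
The second-highest bid is 2,330, which exceeds the reserve, so that sets the price.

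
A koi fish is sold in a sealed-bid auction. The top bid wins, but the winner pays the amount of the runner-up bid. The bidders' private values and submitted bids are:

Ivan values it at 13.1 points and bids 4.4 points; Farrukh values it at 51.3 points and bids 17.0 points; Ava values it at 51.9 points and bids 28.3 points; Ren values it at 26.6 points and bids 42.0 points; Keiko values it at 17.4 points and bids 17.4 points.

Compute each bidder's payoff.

Ranking the bids: Ren 42.0 points > Ava 28.3 points > Keiko 17.4 points > Farrukh 17.0 points > Ivan 4.4 points.
Ren has the top bid and wins; the price is the second-highest bid, 28.3 points.
Ren's payoff = 26.6 points − 28.3 points = -1.7 points. All other bidders lose, so their payoff is 0.

Ivan 0.0 points, Farrukh 0.0 points, Ava 0.0 points, Ren -1.7 points, Keiko 0.0 points.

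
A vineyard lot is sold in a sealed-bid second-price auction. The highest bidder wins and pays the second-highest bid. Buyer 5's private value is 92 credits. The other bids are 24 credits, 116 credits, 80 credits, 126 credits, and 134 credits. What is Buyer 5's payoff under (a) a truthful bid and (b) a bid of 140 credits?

Truthful: 0 credits; alternative: -42 credits.

The highest competing bid is 134 credits.
Bidding truthfully at 92 credits: the top bid is 134 credits (a rival), so Buyer 5 loses. Payoff = 0 credits.
Bidding 140 credits: Buyer 5 has the top bid, wins, and pays the second-highest bid 134 credits. Payoff = 92 credits − 134 credits = -42 credits.
Deviating from a truthful bid can only lose payoff in a second-price auction — never gain.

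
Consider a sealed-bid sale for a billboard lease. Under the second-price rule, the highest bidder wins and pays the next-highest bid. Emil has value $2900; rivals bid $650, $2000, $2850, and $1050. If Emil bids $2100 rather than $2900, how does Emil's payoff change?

The highest competing bid is $2850.
Bidding truthfully at $2900: Emil has the top bid, wins, and pays the second-highest bid $2850. Payoff = $2900 − $2850 = $50.
Bidding $2100: the top bid is $2850 (a rival), so Emil loses. Payoff = $0.
Change = $0 − $50 = -$50.

Change in payoff: -$50.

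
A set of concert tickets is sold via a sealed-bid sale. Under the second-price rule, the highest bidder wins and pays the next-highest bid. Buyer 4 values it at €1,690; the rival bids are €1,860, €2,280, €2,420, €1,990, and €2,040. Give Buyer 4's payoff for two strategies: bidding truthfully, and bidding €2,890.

(a) €0  (b) -€730

The highest competing bid is €2,420.
Bidding truthfully at €1,690: the top bid is €2,420 (a rival), so Buyer 4 loses. Payoff = €0.
Bidding €2,890: Buyer 4 has the top bid, wins, and pays the second-highest bid €2,420. Payoff = €1,690 − €2,420 = -€730.
Deviating from a truthful bid can only lose payoff in a second-price auction — never gain.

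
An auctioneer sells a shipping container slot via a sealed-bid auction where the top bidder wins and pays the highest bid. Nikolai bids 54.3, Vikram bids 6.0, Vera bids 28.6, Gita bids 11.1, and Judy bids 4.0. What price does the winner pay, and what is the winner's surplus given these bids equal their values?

Sorted high to low: Nikolai 54.3, then Vera 28.6, then Gita 11.1, then Vikram 6.0, then Judy 4.0.
Nikolai is the highest bidder, so Nikolai wins.
Under the first-price rule, the price is the highest bid: 54.3.
Surplus = 54.3 − 54.3 = 0.0.

Price 54.3; surplus 0.0.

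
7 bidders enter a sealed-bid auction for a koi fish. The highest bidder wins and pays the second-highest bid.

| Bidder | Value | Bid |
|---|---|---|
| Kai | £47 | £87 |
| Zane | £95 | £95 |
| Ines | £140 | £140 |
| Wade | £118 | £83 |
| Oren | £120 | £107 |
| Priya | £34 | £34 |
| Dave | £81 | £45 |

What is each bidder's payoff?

Kai £0, Zane £0, Ines £33, Wade £0, Oren £0, Priya £0, Dave £0.

Ordered from highest: Ines £140 > Oren £107 > Zane £95 > Kai £87 > Wade £83 > Dave £45 > Priya £34.
Ines has the top bid and wins; the price is the second-highest bid, £107.
Ines's payoff = £140 − £107 = £33. All other bidders lose, so their payoff is 0.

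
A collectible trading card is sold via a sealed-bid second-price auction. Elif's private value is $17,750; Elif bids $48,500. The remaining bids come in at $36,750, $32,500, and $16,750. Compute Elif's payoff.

Highest competing bid: $36,750.
Elif's bid $48,500 is the highest overall, so Elif wins and pays the second-highest bid, $36,750.
Payoff = value − price = $17,750 − $36,750 = -$19,000.

-$19,000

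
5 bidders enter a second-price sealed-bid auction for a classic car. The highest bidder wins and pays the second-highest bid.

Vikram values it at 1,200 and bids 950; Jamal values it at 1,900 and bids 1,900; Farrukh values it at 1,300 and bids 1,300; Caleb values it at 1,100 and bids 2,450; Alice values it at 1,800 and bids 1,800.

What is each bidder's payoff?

Ranking the bids: Caleb 2,450, then Jamal 1,900, then Alice 1,800, then Farrukh 1,300, then Vikram 950.
Caleb has the top bid and wins; the price is the second-highest bid, 1,900.
Caleb's payoff = 1,100 − 1,900 = -800. All other bidders lose, so their payoff is 0.

Vikram 0, Jamal 0, Farrukh 0, Caleb -800, Alice 0.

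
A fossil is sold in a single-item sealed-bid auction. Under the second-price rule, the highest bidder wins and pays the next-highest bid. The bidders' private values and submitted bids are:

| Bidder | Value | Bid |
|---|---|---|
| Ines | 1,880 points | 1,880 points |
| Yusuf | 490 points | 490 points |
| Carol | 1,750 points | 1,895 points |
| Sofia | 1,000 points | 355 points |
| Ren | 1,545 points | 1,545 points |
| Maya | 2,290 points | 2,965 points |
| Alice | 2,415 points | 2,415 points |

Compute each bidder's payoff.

Ines 0 points, Yusuf 0 points, Carol 0 points, Sofia 0 points, Ren 0 points, Maya -125 points, Alice 0 points.

Bids in descending order: Maya 2,965 points > Alice 2,415 points > Carol 1,895 points > Ines 1,880 points > Ren 1,545 points > Yusuf 490 points > Sofia 355 points.
Maya has the top bid and wins; the price is the second-highest bid, 2,415 points.
Maya's payoff = 2,290 points − 2,415 points = -125 points. All other bidders lose, so their payoff is 0.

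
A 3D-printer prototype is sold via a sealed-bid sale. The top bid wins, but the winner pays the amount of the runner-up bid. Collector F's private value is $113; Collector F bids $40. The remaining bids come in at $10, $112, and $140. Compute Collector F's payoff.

Highest competing bid: $140.
Collector F's bid $40 is not the highest, so Collector F loses, pays nothing, and earns zero payoff.

$0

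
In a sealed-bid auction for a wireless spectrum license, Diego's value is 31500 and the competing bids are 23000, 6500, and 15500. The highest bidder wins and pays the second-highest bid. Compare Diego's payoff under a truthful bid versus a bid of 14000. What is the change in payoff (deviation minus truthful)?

-8500

The highest competing bid is 23000.
Bidding truthfully at 31500: Diego has the top bid, wins, and pays the second-highest bid 23000. Payoff = 31500 − 23000 = 8500.
Bidding 14000: the top bid is 23000 (a rival), so Diego loses. Payoff = 0.
Change = 0 − 8500 = -8500.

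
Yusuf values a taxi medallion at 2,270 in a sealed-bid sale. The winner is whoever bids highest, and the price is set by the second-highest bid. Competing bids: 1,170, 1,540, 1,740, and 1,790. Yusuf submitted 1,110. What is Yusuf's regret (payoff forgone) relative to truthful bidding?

The highest competing bid is 1,790.
Bidding truthfully at 2,270: Yusuf has the top bid, wins, and pays the second-highest bid 1,790. Payoff = 2,270 − 1,790 = 480.
Bidding 1,110: the top bid is 1,790 (a rival), so Yusuf loses. Payoff = 0.
Regret = truthful payoff − actual payoff = 480 − 0 = 480.
Deviating from a truthful bid can only lose payoff in a second-price auction — never gain.

480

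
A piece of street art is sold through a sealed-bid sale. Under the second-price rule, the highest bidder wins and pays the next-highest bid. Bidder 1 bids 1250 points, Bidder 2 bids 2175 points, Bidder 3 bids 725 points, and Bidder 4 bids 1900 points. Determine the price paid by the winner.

Price paid: 1900 points.

Ordered from highest: Bidder 2 2175 points, then Bidder 4 1900 points, then Bidder 1 1250 points, then Bidder 3 725 points.
Bidder 2 has the highest bid, so Bidder 2 wins.
The second-highest bid is 1900 points, so that is what Bidder 2 pays.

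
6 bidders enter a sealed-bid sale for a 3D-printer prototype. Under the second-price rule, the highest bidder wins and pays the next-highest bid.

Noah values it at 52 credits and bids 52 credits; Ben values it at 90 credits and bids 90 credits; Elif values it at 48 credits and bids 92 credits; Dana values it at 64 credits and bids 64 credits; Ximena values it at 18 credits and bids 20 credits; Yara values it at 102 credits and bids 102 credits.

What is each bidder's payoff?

Noah 0 credits, Ben 0 credits, Elif 0 credits, Dana 0 credits, Ximena 0 credits, Yara 10 credits.

Sorted high to low: Yara 102 credits; Elif 92 credits; Ben 90 credits; Dana 64 credits; Noah 52 credits; Ximena 20 credits.
Yara has the top bid and wins; the price is the second-highest bid, 92 credits.
Yara's payoff = 102 credits − 92 credits = 10 credits. All other bidders lose, so their payoff is 0.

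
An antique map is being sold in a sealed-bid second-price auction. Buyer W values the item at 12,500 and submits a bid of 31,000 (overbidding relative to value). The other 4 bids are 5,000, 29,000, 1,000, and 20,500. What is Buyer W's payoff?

Buyer W's payoff: -16,500.

Highest competing bid: 29,000.
Buyer W's bid 31,000 is the highest overall, so Buyer W wins and pays the second-highest bid, 29,000.
Payoff = value − price = 12,500 − 29,000 = -16,500.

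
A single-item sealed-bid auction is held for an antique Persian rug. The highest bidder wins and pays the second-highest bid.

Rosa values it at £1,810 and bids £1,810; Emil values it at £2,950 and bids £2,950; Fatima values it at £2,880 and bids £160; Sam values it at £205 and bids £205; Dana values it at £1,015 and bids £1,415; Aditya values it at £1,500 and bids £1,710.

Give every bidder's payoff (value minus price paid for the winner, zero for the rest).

Ranking the bids: Emil £2,950; Rosa £1,810; Aditya £1,710; Dana £1,415; Sam £205; Fatima £160.
Emil has the top bid and wins; the price is the second-highest bid, £1,810.
Emil's payoff = £2,950 − £1,810 = £1,140. All other bidders lose, so their payoff is 0.

Rosa £0, Emil £1,140, Fatima £0, Sam £0, Dana £0, Aditya £0.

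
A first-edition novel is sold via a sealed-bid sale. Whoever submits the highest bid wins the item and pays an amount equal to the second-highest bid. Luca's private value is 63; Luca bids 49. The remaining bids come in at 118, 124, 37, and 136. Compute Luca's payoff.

Highest competing bid: 136.
Luca's bid 49 is not the highest, so Luca loses, pays nothing, and earns zero payoff.

Payoff = 0.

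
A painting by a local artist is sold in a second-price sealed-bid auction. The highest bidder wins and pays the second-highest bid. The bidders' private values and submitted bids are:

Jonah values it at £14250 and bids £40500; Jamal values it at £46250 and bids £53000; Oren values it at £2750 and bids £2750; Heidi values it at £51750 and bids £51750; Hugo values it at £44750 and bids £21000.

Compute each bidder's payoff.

Payoffs: Jonah £0, Jamal -£5500, Oren £0, Heidi £0, Hugo £0.

Ranking the bids: Jamal £53000; Heidi £51750; Jonah £40500; Hugo £21000; Oren £2750.
Jamal has the top bid and wins; the price is the second-highest bid, £51750.
Jamal's payoff = £46250 − £51750 = -£5500. All other bidders lose, so their payoff is 0.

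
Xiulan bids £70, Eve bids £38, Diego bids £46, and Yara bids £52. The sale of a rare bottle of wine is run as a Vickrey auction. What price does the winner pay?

Bids in descending order: Xiulan £70, then Yara £52, then Diego £46, then Eve £38.
Xiulan has the highest bid, so Xiulan wins.
The second-highest bid is £52, so that is what Xiulan pays.

£52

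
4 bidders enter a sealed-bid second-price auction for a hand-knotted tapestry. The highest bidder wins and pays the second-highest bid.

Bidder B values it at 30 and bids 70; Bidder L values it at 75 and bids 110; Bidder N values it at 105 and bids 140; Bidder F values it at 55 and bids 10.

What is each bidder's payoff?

Bids in descending order: Bidder N 140 > Bidder L 110 > Bidder B 70 > Bidder F 10.
Bidder N has the top bid and wins; the price is the second-highest bid, 110.
Bidder N's payoff = 105 − 110 = -5. All other bidders lose, so their payoff is 0.

Payoffs: Bidder B 0, Bidder L 0, Bidder N -5, Bidder F 0.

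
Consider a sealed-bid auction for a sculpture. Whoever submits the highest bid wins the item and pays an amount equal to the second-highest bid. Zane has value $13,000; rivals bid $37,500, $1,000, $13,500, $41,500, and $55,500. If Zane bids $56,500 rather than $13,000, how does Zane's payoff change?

The highest competing bid is $55,500.
Bidding truthfully at $13,000: the top bid is $55,500 (a rival), so Zane loses. Payoff = $0.
Bidding $56,500: Zane has the top bid, wins, and pays the second-highest bid $55,500. Payoff = $13,000 − $55,500 = -$42,500.
Change = -$42,500 − $0 = -$42,500.

-$42,500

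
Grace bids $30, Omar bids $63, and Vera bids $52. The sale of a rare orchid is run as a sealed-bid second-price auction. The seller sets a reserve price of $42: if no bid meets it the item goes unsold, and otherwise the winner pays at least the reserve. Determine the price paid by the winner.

Sorted high to low: Omar $63 > Vera $52 > Grace $30.
Omar has the highest bid, so Omar wins.
The second-highest bid is $52, which exceeds the reserve, so that sets the price.

Price paid: $52.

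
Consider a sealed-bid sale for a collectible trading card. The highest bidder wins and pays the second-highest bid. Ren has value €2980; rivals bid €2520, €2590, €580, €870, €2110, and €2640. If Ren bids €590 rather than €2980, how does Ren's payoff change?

Payoff change: -€340.

The highest competing bid is €2640.
Bidding truthfully at €2980: Ren has the top bid, wins, and pays the second-highest bid €2640. Payoff = €2980 − €2640 = €340.
Bidding €590: the top bid is €2640 (a rival), so Ren loses. Payoff = €0.
Change = €0 − €340 = -€340.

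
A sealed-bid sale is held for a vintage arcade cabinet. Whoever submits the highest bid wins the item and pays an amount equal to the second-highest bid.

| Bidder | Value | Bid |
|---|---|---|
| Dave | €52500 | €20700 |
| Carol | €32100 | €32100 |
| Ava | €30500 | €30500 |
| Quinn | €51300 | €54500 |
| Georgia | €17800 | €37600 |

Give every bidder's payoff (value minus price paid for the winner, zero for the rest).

Payoffs: Dave €0, Carol €0, Ava €0, Quinn €13700, Georgia €0.

Ordered from highest: Quinn €54500 > Georgia €37600 > Carol €32100 > Ava €30500 > Dave €20700.
Quinn has the top bid and wins; the price is the second-highest bid, €37600.
Quinn's payoff = €51300 − €37600 = €13700. All other bidders lose, so their payoff is 0.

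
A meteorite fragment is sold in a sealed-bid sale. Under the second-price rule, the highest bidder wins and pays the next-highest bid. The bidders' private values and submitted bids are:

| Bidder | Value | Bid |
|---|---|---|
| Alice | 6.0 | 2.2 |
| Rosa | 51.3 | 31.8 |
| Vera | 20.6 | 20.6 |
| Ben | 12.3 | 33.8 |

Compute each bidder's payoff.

Alice 0.0, Rosa 0.0, Vera 0.0, Ben -19.5.

Bids in descending order: Ben 33.8, then Rosa 31.8, then Vera 20.6, then Alice 2.2.
Ben has the top bid and wins; the price is the second-highest bid, 31.8.
Ben's payoff = 12.3 − 31.8 = -19.5. All other bidders lose, so their payoff is 0.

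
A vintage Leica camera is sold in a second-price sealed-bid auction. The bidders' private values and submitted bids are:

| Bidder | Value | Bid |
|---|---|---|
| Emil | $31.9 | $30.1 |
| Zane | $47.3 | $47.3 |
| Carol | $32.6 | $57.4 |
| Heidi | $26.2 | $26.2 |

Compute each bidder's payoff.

Ranking the bids: Carol $57.4 > Zane $47.3 > Emil $30.1 > Heidi $26.2.
Carol has the top bid and wins; the price is the second-highest bid, $47.3.
Carol's payoff = $32.6 − $47.3 = -$14.7. All other bidders lose, so their payoff is 0.

Payoffs: Emil $0.0, Zane $0.0, Carol -$14.7, Heidi $0.0.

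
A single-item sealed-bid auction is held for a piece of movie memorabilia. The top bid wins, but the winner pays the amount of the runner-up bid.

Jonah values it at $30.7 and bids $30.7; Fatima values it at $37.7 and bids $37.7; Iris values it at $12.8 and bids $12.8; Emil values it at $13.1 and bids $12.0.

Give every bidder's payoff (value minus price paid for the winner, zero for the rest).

Payoffs: Jonah $0.0, Fatima $7.0, Iris $0.0, Emil $0.0.

Ordered from highest: Fatima $37.7 > Jonah $30.7 > Iris $12.8 > Emil $12.0.
Fatima has the top bid and wins; the price is the second-highest bid, $30.7.
Fatima's payoff = $37.7 − $30.7 = $7.0. All other bidders lose, so their payoff is 0.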